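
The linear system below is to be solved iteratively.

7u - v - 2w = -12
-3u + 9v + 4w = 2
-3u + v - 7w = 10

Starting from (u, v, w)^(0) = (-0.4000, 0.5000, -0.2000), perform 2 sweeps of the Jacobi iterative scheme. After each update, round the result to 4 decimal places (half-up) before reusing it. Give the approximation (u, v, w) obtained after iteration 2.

(-2.0277, 0.1825, -0.6746)

Iteration 1:
  u = (-12 - (-1)·0.5000 - (-2)·-0.2000) / (7) = -1.7000
  v = (2 - (-3)·-0.4000 - (4)·-0.2000) / (9) = 0.1778
  w = (10 - (-3)·-0.4000 - (1)·0.5000) / (-7) = -1.1857
Iteration 2:
  u = (-12 - (-1)·0.1778 - (-2)·-1.1857) / (7) = -2.0277
  v = (2 - (-3)·-1.7000 - (4)·-1.1857) / (9) = 0.1825
  w = (10 - (-3)·-1.7000 - (1)·0.1778) / (-7) = -0.6746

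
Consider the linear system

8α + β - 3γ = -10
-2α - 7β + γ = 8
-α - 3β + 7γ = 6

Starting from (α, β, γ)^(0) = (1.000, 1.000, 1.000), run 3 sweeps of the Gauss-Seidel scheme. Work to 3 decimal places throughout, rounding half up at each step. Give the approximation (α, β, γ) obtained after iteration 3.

Iteration 1:
  α = (-10 - (1)·1.000 - (-3)·1.000) / (8) = -1.000
  β = (8 - (-2)·-1.000 - (1)·1.000) / (-7) = -0.714
  γ = (6 - (-1)·-1.000 - (-3)·-0.714) / (7) = 0.408
Iteration 2:
  α = (-10 - (1)·-0.714 - (-3)·0.408) / (8) = -1.008
  β = (8 - (-2)·-1.008 - (1)·0.408) / (-7) = -0.797
  γ = (6 - (-1)·-1.008 - (-3)·-0.797) / (7) = 0.372
Iteration 3:
  α = (-10 - (1)·-0.797 - (-3)·0.372) / (8) = -1.011
  β = (8 - (-2)·-1.011 - (1)·0.372) / (-7) = -0.801
  γ = (6 - (-1)·-1.011 - (-3)·-0.801) / (7) = 0.369

(-1.011, -0.801, 0.369)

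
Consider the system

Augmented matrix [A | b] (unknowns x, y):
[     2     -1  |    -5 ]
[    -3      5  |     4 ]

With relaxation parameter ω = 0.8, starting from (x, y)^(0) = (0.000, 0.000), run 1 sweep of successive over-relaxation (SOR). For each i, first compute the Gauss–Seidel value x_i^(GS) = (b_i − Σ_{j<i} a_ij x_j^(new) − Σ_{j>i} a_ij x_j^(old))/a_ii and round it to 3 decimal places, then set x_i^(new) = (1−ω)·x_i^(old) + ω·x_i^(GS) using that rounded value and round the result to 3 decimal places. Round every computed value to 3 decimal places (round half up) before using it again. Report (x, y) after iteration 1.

(-2.000, -0.320)

Iteration 1:
  x: GS value = (-5 - (-1)·0.000) / (2) = -2.500;  x ← (1−ω)·0.000 + ω·-2.500 = -2.000
  y: GS value = (4 - (-3)·-2.000) / (5) = -0.400;  y ← (1−ω)·0.000 + ω·-0.400 = -0.320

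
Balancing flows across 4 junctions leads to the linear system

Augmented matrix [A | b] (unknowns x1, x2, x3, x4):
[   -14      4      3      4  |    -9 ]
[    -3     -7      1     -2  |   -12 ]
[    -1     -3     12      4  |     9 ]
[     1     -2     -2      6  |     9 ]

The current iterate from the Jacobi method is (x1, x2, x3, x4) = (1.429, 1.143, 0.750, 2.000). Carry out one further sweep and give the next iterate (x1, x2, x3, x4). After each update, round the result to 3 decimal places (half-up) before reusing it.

One sweep:
  x1 = (-9 - (4)·1.143 - (3)·0.750 - (4)·2.000) / (-14) = 1.702
  x2 = (-12 - (-3)·1.429 - (1)·0.750 - (-2)·2.000) / (-7) = 0.638
  x3 = (9 - (-1)·1.429 - (-3)·1.143 - (4)·2.000) / (12) = 0.488
  x4 = (9 - (1)·1.429 - (-2)·1.143 - (-2)·0.750) / (6) = 1.893

(1.702, 0.638, 0.488, 1.893)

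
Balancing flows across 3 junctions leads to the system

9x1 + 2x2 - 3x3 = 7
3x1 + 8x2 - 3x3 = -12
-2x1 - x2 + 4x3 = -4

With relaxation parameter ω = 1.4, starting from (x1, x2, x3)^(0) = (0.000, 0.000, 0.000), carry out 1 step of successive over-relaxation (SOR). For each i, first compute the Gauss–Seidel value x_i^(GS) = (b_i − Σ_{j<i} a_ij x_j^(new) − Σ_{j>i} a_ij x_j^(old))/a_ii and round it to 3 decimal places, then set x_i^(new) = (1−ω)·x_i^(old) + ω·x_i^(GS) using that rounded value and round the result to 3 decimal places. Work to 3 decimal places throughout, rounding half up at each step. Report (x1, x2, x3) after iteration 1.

Iteration 1:
  x1: GS value = (7 - (2)·0.000 - (-3)·0.000) / (9) = 0.778;  x1 ← (1−ω)·0.000 + ω·0.778 = 1.089
  x2: GS value = (-12 - (3)·1.089 - (-3)·0.000) / (8) = -1.908;  x2 ← (1−ω)·0.000 + ω·-1.908 = -2.671
  x3: GS value = (-4 - (-2)·1.089 - (-1)·-2.671) / (4) = -1.123;  x3 ← (1−ω)·0.000 + ω·-1.123 = -1.572

(1.089, -2.671, -1.572)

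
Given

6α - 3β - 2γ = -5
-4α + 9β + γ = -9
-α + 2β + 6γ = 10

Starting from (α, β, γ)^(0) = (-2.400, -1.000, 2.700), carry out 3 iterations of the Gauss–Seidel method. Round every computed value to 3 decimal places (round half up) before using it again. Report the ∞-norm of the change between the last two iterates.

0.076

Iteration 1:
  α = (-5 - (-3)·-1.000 - (-2)·2.700) / (6) = -0.433
  β = (-9 - (-4)·-0.433 - (1)·2.700) / (9) = -1.492
  γ = (10 - (-1)·-0.433 - (2)·-1.492) / (6) = 2.092
Iteration 2:
  α = (-5 - (-3)·-1.492 - (-2)·2.092) / (6) = -0.882
  β = (-9 - (-4)·-0.882 - (1)·2.092) / (9) = -1.624
  γ = (10 - (-1)·-0.882 - (2)·-1.624) / (6) = 2.061
Iteration 3:
  α = (-5 - (-3)·-1.624 - (-2)·2.061) / (6) = -0.958
  β = (-9 - (-4)·-0.958 - (1)·2.061) / (9) = -1.655
  γ = (10 - (-1)·-0.958 - (2)·-1.655) / (6) = 2.059
Change: (-0.076, -0.031, -0.002) → max |·| = 0.076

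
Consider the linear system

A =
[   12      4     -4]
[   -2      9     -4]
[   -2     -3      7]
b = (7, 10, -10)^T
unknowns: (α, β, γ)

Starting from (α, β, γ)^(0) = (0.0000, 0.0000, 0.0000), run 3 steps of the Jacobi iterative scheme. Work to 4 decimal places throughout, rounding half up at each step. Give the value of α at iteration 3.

Iteration 1:
  α = (7 - (4)·0.0000 - (-4)·0.0000) / (12) = 0.5833
  β = (10 - (-2)·0.0000 - (-4)·0.0000) / (9) = 1.1111
  γ = (-10 - (-2)·0.0000 - (-3)·0.0000) / (7) = -1.4286
Iteration 2:
  α = (7 - (4)·1.1111 - (-4)·-1.4286) / (12) = -0.2632
  β = (10 - (-2)·0.5833 - (-4)·-1.4286) / (9) = 0.6058
  γ = (-10 - (-2)·0.5833 - (-3)·1.1111) / (7) = -0.7857
Iteration 3:
  α = (7 - (4)·0.6058 - (-4)·-0.7857) / (12) = 0.1195
  β = (10 - (-2)·-0.2632 - (-4)·-0.7857) / (9) = 0.7034
  γ = (-10 - (-2)·-0.2632 - (-3)·0.6058) / (7) = -1.2441

0.1195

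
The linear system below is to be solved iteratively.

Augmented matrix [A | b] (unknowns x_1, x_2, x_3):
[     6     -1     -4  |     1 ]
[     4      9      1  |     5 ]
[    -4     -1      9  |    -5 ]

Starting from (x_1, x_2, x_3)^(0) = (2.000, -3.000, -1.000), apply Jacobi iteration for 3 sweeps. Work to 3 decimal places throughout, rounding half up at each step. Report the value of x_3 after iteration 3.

Iteration 1:
  x_1 = (1 - (-1)·-3.000 - (-4)·-1.000) / (6) = -1.000
  x_2 = (5 - (4)·2.000 - (1)·-1.000) / (9) = -0.222
  x_3 = (-5 - (-4)·2.000 - (-1)·-3.000) / (9) = 0.000
Iteration 2:
  x_1 = (1 - (-1)·-0.222 - (-4)·0.000) / (6) = 0.130
  x_2 = (5 - (4)·-1.000 - (1)·0.000) / (9) = 1.000
  x_3 = (-5 - (-4)·-1.000 - (-1)·-0.222) / (9) = -1.025
Iteration 3:
  x_1 = (1 - (-1)·1.000 - (-4)·-1.025) / (6) = -0.350
  x_2 = (5 - (4)·0.130 - (1)·-1.025) / (9) = 0.612
  x_3 = (-5 - (-4)·0.130 - (-1)·1.000) / (9) = -0.387

-0.387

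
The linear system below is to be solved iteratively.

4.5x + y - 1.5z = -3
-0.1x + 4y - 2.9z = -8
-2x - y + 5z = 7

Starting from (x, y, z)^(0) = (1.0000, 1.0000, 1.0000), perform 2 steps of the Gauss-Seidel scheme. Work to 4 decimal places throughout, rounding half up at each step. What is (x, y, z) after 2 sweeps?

(-0.0736, -1.3348, 1.1036)

Iteration 1:
  x = (-3 - (1)·1.0000 - (-1.5)·1.0000) / (4.5) = -0.5556
  y = (-8 - (-0.1)·-0.5556 - (-2.9)·1.0000) / (4) = -1.2889
  z = (7 - (-2)·-0.5556 - (-1)·-1.2889) / (5) = 0.9200
Iteration 2:
  x = (-3 - (1)·-1.2889 - (-1.5)·0.9200) / (4.5) = -0.0736
  y = (-8 - (-0.1)·-0.0736 - (-2.9)·0.9200) / (4) = -1.3348
  z = (7 - (-2)·-0.0736 - (-1)·-1.3348) / (5) = 1.1036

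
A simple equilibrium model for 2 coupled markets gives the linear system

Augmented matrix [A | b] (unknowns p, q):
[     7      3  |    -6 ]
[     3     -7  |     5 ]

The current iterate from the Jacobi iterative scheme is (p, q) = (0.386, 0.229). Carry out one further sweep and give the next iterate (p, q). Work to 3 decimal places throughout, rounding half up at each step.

(-0.955, -0.549)

One sweep:
  p = (-6 - (3)·0.229) / (7) = -0.955
  q = (5 - (3)·0.386) / (-7) = -0.549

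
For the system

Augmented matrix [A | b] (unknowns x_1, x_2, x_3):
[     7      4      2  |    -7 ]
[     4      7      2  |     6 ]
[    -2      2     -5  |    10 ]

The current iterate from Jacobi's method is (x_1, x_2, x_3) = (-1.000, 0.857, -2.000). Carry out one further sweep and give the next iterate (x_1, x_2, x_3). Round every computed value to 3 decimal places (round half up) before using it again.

One sweep:
  x_1 = (-7 - (4)·0.857 - (2)·-2.000) / (7) = -0.918
  x_2 = (6 - (4)·-1.000 - (2)·-2.000) / (7) = 2.000
  x_3 = (10 - (-2)·-1.000 - (2)·0.857) / (-5) = -1.257

(-0.918, 2.000, -1.257)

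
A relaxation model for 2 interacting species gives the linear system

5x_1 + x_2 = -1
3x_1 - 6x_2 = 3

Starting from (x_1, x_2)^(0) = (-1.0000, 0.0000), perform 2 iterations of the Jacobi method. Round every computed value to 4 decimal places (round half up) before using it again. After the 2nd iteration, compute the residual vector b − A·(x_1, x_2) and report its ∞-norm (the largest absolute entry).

0.6000

Iteration 1:
  x_1 = (-1 - (1)·0.0000) / (5) = -0.2000
  x_2 = (3 - (3)·-1.0000) / (-6) = -1.0000
Iteration 2:
  x_1 = (-1 - (1)·-1.0000) / (5) = 0.0000
  x_2 = (3 - (3)·-0.2000) / (-6) = -0.6000
Residual b − A·x = (-0.4000, -0.6000); ∞-norm = 0.6000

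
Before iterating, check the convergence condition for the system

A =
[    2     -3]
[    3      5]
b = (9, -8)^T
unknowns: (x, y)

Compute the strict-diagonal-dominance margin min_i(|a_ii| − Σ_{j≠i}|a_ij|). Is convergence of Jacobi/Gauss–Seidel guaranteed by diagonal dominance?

-1

row 1: |2| − (3) = -1
row 2: |5| − (3) = 2
minimum over rows = -1 → not strictly diagonally dominant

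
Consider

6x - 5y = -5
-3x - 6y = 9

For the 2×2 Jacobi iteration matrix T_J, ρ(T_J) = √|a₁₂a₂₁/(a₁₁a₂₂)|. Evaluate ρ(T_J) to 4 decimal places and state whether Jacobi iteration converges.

a₁₂a₂₁/(a₁₁a₂₂) = (-5)·(-3) / ((6)·(-6)) = -0.416667
ρ = √|-0.416667| = √0.416667 = 0.6455
ρ < 1, so Jacobi converges

0.6455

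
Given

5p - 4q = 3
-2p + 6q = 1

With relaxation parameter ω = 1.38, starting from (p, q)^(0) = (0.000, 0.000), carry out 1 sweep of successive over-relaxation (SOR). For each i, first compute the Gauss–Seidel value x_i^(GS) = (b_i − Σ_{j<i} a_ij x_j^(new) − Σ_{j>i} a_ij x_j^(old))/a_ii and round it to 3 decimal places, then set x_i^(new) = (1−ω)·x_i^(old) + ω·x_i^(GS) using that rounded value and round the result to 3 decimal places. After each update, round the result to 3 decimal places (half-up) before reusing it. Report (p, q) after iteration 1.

(0.828, 0.611)

Iteration 1:
  p: GS value = (3 - (-4)·0.000) / (5) = 0.600;  p ← (1−ω)·0.000 + ω·0.600 = 0.828
  q: GS value = (1 - (-2)·0.828) / (6) = 0.443;  q ← (1−ω)·0.000 + ω·0.443 = 0.611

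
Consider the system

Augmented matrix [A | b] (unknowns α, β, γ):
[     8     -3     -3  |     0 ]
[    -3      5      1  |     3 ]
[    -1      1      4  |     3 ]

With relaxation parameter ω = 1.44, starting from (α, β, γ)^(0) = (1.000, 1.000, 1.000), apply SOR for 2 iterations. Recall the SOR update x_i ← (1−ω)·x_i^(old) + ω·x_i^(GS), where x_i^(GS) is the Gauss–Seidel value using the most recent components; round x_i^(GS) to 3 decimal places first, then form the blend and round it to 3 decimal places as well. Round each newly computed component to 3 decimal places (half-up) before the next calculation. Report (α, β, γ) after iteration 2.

Iteration 1:
  α: GS value = (0 - (-3)·1.000 - (-3)·1.000) / (8) = 0.750;  α ← (1−ω)·1.000 + ω·0.750 = 0.640
  β: GS value = (3 - (-3)·0.640 - (1)·1.000) / (5) = 0.784;  β ← (1−ω)·1.000 + ω·0.784 = 0.689
  γ: GS value = (3 - (-1)·0.640 - (1)·0.689) / (4) = 0.738;  γ ← (1−ω)·1.000 + ω·0.738 = 0.623
Iteration 2:
  α: GS value = (0 - (-3)·0.689 - (-3)·0.623) / (8) = 0.492;  α ← (1−ω)·0.640 + ω·0.492 = 0.427
  β: GS value = (3 - (-3)·0.427 - (1)·0.623) / (5) = 0.732;  β ← (1−ω)·0.689 + ω·0.732 = 0.751
  γ: GS value = (3 - (-1)·0.427 - (1)·0.751) / (4) = 0.669;  γ ← (1−ω)·0.623 + ω·0.669 = 0.689

(0.427, 0.751, 0.689)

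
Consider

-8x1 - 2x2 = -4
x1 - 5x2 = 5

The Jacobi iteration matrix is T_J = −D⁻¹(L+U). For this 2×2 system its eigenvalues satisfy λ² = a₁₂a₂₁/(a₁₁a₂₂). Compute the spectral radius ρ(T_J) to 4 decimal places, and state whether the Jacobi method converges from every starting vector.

0.2236

a₁₂a₂₁/(a₁₁a₂₂) = (-2)·(1) / ((-8)·(-5)) = -0.050000
ρ = √|-0.050000| = √0.050000 = 0.2236
ρ < 1, so Jacobi converges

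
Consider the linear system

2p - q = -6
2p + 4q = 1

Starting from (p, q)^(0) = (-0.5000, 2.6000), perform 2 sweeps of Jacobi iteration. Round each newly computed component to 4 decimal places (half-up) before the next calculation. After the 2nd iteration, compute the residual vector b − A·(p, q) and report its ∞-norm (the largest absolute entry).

2.1000

Iteration 1:
  p = (-6 - (-1)·2.6000) / (2) = -1.7000
  q = (1 - (2)·-0.5000) / (4) = 0.5000
Iteration 2:
  p = (-6 - (-1)·0.5000) / (2) = -2.7500
  q = (1 - (2)·-1.7000) / (4) = 1.1000
Residual b − A·x = (0.6000, 2.1000); ∞-norm = 2.1000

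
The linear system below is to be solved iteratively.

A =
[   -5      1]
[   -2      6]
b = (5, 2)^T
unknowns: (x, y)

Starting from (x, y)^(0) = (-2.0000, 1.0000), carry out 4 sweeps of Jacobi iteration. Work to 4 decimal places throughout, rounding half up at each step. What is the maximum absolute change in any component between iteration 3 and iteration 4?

Iteration 1:
  x = (5 - (1)·1.0000) / (-5) = -0.8000
  y = (2 - (-2)·-2.0000) / (6) = -0.3333
Iteration 2:
  x = (5 - (1)·-0.3333) / (-5) = -1.0667
  y = (2 - (-2)·-0.8000) / (6) = 0.0667
Iteration 3:
  x = (5 - (1)·0.0667) / (-5) = -0.9867
  y = (2 - (-2)·-1.0667) / (6) = -0.0222
Iteration 4:
  x = (5 - (1)·-0.0222) / (-5) = -1.0044
  y = (2 - (-2)·-0.9867) / (6) = 0.0044
Change: (-0.0177, 0.0266) → max |·| = 0.0266

0.0266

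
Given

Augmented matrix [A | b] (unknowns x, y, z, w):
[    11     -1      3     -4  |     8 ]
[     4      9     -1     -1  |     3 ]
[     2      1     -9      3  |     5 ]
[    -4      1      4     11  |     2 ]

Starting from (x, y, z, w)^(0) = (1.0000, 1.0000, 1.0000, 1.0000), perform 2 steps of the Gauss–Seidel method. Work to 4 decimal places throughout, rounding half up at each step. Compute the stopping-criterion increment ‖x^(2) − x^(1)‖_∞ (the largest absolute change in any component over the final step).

0.1827

Iteration 1:
  x = (8 - (-1)·1.0000 - (3)·1.0000 - (-4)·1.0000) / (11) = 0.9091
  y = (3 - (4)·0.9091 - (-1)·1.0000 - (-1)·1.0000) / (9) = 0.1515
  z = (5 - (2)·0.9091 - (1)·0.1515 - (3)·1.0000) / (-9) = -0.0034
  w = (2 - (-4)·0.9091 - (1)·0.1515 - (4)·-0.0034) / (11) = 0.4999
Iteration 2:
  x = (8 - (-1)·0.1515 - (3)·-0.0034 - (-4)·0.4999) / (11) = 0.9238
  y = (3 - (4)·0.9238 - (-1)·-0.0034 - (-1)·0.4999) / (9) = -0.0221
  z = (5 - (2)·0.9238 - (1)·-0.0221 - (3)·0.4999) / (-9) = -0.1861
  w = (2 - (-4)·0.9238 - (1)·-0.0221 - (4)·-0.1861) / (11) = 0.5874
Change: (0.0147, -0.1736, -0.1827, 0.0875) → max |·| = 0.1827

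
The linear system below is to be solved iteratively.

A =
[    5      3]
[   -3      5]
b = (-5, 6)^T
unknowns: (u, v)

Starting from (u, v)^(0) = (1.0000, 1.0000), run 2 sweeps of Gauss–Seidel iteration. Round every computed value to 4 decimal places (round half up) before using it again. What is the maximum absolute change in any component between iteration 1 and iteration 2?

Iteration 1:
  u = (-5 - (3)·1.0000) / (5) = -1.6000
  v = (6 - (-3)·-1.6000) / (5) = 0.2400
Iteration 2:
  u = (-5 - (3)·0.2400) / (5) = -1.1440
  v = (6 - (-3)·-1.1440) / (5) = 0.5136
Change: (0.4560, 0.2736) → max |·| = 0.4560

0.4560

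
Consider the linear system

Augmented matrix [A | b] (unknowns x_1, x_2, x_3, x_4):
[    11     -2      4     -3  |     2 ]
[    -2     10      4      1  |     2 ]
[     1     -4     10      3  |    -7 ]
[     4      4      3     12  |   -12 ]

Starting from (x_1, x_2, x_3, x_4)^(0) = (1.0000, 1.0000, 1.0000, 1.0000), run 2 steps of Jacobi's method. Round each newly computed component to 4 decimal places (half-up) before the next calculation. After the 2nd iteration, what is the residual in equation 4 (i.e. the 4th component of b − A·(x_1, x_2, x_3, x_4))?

-3.3183

Iteration 1:
  x_1 = (2 - (-2)·1.0000 - (4)·1.0000 - (-3)·1.0000) / (11) = 0.2727
  x_2 = (2 - (-2)·1.0000 - (4)·1.0000 - (1)·1.0000) / (10) = -0.1000
  x_3 = (-7 - (1)·1.0000 - (-4)·1.0000 - (3)·1.0000) / (10) = -0.7000
  x_4 = (-12 - (4)·1.0000 - (4)·1.0000 - (3)·1.0000) / (12) = -1.9167
Iteration 2:
  x_1 = (2 - (-2)·-0.1000 - (4)·-0.7000 - (-3)·-1.9167) / (11) = -0.1046
  x_2 = (2 - (-2)·0.2727 - (4)·-0.7000 - (1)·-1.9167) / (10) = 0.7262
  x_3 = (-7 - (1)·0.2727 - (-4)·-0.1000 - (3)·-1.9167) / (10) = -0.1923
  x_4 = (-12 - (4)·0.2727 - (4)·-0.1000 - (3)·-0.7000) / (12) = -0.8826
Residual b − A·x = (2.7244, -3.8194, 0.5802, -3.3183)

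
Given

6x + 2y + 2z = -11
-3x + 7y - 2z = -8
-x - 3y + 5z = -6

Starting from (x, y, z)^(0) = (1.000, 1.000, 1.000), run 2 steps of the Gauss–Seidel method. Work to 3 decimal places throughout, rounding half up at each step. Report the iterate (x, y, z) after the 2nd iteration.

(-0.238, -2.061, -2.484)

Iteration 1:
  x = (-11 - (2)·1.000 - (2)·1.000) / (6) = -2.500
  y = (-8 - (-3)·-2.500 - (-2)·1.000) / (7) = -1.929
  z = (-6 - (-1)·-2.500 - (-3)·-1.929) / (5) = -2.857
Iteration 2:
  x = (-11 - (2)·-1.929 - (2)·-2.857) / (6) = -0.238
  y = (-8 - (-3)·-0.238 - (-2)·-2.857) / (7) = -2.061
  z = (-6 - (-1)·-0.238 - (-3)·-2.061) / (5) = -2.484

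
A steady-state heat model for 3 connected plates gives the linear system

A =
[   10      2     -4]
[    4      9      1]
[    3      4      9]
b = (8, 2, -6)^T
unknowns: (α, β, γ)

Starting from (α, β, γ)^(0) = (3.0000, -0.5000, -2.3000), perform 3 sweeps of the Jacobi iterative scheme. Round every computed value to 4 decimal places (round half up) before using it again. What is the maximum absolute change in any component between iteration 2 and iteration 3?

Iteration 1:
  α = (8 - (2)·-0.5000 - (-4)·-2.3000) / (10) = -0.0200
  β = (2 - (4)·3.0000 - (1)·-2.3000) / (9) = -0.8556
  γ = (-6 - (3)·3.0000 - (4)·-0.5000) / (9) = -1.4444
Iteration 2:
  α = (8 - (2)·-0.8556 - (-4)·-1.4444) / (10) = 0.3934
  β = (2 - (4)·-0.0200 - (1)·-1.4444) / (9) = 0.3916
  γ = (-6 - (3)·-0.0200 - (4)·-0.8556) / (9) = -0.2797
Iteration 3:
  α = (8 - (2)·0.3916 - (-4)·-0.2797) / (10) = 0.6098
  β = (2 - (4)·0.3934 - (1)·-0.2797) / (9) = 0.0785
  γ = (-6 - (3)·0.3934 - (4)·0.3916) / (9) = -0.9718
Change: (0.2164, -0.3131, -0.6921) → max |·| = 0.6921

0.6921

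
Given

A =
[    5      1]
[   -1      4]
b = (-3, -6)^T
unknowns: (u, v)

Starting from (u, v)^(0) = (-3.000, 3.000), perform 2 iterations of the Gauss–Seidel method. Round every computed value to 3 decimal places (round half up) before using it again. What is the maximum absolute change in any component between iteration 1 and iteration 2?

0.960

Iteration 1:
  u = (-3 - (1)·3.000) / (5) = -1.200
  v = (-6 - (-1)·-1.200) / (4) = -1.800
Iteration 2:
  u = (-3 - (1)·-1.800) / (5) = -0.240
  v = (-6 - (-1)·-0.240) / (4) = -1.560
Change: (0.960, 0.240) → max |·| = 0.960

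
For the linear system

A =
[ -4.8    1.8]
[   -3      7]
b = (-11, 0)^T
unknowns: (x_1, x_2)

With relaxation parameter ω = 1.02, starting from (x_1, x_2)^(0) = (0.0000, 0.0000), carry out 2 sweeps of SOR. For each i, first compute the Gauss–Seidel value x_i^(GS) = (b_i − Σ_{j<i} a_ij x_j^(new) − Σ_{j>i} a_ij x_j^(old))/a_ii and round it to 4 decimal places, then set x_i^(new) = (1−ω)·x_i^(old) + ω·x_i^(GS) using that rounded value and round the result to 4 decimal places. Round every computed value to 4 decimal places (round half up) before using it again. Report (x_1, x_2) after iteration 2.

Iteration 1:
  x_1: GS value = (-11 - (1.8)·0.0000) / (-4.8) = 2.2917;  x_1 ← (1−ω)·0.0000 + ω·2.2917 = 2.3375
  x_2: GS value = (0 - (-3)·2.3375) / (7) = 1.0018;  x_2 ← (1−ω)·0.0000 + ω·1.0018 = 1.0218
Iteration 2:
  x_1: GS value = (-11 - (1.8)·1.0218) / (-4.8) = 2.6748;  x_1 ← (1−ω)·2.3375 + ω·2.6748 = 2.6815
  x_2: GS value = (0 - (-3)·2.6815) / (7) = 1.1492;  x_2 ← (1−ω)·1.0218 + ω·1.1492 = 1.1517

(2.6815, 1.1517)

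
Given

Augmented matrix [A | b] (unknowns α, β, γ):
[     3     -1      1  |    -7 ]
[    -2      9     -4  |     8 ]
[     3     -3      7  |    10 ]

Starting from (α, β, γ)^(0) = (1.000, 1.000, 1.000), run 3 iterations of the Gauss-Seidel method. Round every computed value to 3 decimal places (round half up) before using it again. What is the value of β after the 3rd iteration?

Iteration 1:
  α = (-7 - (-1)·1.000 - (1)·1.000) / (3) = -2.333
  β = (8 - (-2)·-2.333 - (-4)·1.000) / (9) = 0.815
  γ = (10 - (3)·-2.333 - (-3)·0.815) / (7) = 2.778
Iteration 2:
  α = (-7 - (-1)·0.815 - (1)·2.778) / (3) = -2.988
  β = (8 - (-2)·-2.988 - (-4)·2.778) / (9) = 1.460
  γ = (10 - (3)·-2.988 - (-3)·1.460) / (7) = 3.335
Iteration 3:
  α = (-7 - (-1)·1.460 - (1)·3.335) / (3) = -2.958
  β = (8 - (-2)·-2.958 - (-4)·3.335) / (9) = 1.714
  γ = (10 - (3)·-2.958 - (-3)·1.714) / (7) = 3.431

1.714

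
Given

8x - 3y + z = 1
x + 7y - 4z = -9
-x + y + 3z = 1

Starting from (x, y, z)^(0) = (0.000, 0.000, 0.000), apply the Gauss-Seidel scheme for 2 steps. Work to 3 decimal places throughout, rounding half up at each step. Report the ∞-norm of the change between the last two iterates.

Iteration 1:
  x = (1 - (-3)·0.000 - (1)·0.000) / (8) = 0.125
  y = (-9 - (1)·0.125 - (-4)·0.000) / (7) = -1.304
  z = (1 - (-1)·0.125 - (1)·-1.304) / (3) = 0.810
Iteration 2:
  x = (1 - (-3)·-1.304 - (1)·0.810) / (8) = -0.465
  y = (-9 - (1)·-0.465 - (-4)·0.810) / (7) = -0.756
  z = (1 - (-1)·-0.465 - (1)·-0.756) / (3) = 0.430
Change: (-0.590, 0.548, -0.380) → max |·| = 0.590

0.590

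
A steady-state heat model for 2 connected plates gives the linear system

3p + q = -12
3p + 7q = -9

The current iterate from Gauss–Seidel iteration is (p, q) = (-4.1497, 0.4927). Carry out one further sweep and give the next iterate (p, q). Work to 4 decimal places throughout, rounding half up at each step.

(-4.1642, 0.4989)

One sweep:
  p = (-12 - (1)·0.4927) / (3) = -4.1642
  q = (-9 - (3)·-4.1642) / (7) = 0.4989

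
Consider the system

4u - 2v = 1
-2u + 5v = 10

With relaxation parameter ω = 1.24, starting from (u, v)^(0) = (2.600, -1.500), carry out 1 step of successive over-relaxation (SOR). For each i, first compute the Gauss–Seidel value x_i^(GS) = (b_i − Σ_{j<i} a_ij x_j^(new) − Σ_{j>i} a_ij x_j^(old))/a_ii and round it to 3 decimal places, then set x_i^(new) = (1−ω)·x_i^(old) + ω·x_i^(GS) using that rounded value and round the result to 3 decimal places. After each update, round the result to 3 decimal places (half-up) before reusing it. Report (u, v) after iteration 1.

Iteration 1:
  u: GS value = (1 - (-2)·-1.500) / (4) = -0.500;  u ← (1−ω)·2.600 + ω·-0.500 = -1.244
  v: GS value = (10 - (-2)·-1.244) / (5) = 1.502;  v ← (1−ω)·-1.500 + ω·1.502 = 2.222

(-1.244, 2.222)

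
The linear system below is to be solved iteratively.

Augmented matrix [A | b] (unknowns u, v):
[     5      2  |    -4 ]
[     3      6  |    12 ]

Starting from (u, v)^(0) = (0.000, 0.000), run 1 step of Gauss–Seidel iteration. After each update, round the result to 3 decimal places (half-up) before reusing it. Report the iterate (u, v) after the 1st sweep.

Iteration 1:
  u = (-4 - (2)·0.000) / (5) = -0.800
  v = (12 - (3)·-0.800) / (6) = 2.400

(-0.800, 2.400)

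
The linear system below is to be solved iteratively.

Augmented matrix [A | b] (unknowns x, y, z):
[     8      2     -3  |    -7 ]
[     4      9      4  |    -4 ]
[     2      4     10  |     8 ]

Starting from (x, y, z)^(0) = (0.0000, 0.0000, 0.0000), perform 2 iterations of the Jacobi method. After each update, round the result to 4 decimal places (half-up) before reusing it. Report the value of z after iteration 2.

1.1528

Iteration 1:
  x = (-7 - (2)·0.0000 - (-3)·0.0000) / (8) = -0.8750
  y = (-4 - (4)·0.0000 - (4)·0.0000) / (9) = -0.4444
  z = (8 - (2)·0.0000 - (4)·0.0000) / (10) = 0.8000
Iteration 2:
  x = (-7 - (2)·-0.4444 - (-3)·0.8000) / (8) = -0.4639
  y = (-4 - (4)·-0.8750 - (4)·0.8000) / (9) = -0.4111
  z = (8 - (2)·-0.8750 - (4)·-0.4444) / (10) = 1.1528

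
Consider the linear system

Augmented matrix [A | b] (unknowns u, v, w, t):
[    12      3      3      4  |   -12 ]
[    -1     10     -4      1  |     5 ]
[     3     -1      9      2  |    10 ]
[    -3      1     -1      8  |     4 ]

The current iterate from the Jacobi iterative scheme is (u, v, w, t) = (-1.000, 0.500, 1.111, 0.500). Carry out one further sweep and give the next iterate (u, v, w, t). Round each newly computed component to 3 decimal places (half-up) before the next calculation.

(-1.569, 0.794, 1.389, 0.201)

One sweep:
  u = (-12 - (3)·0.500 - (3)·1.111 - (4)·0.500) / (12) = -1.569
  v = (5 - (-1)·-1.000 - (-4)·1.111 - (1)·0.500) / (10) = 0.794
  w = (10 - (3)·-1.000 - (-1)·0.500 - (2)·0.500) / (9) = 1.389
  t = (4 - (-3)·-1.000 - (1)·0.500 - (-1)·1.111) / (8) = 0.201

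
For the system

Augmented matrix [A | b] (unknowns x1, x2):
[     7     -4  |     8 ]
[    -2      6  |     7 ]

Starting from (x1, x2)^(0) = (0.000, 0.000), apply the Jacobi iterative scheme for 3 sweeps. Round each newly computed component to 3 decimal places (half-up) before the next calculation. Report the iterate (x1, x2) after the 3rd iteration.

Iteration 1:
  x1 = (8 - (-4)·0.000) / (7) = 1.143
  x2 = (7 - (-2)·0.000) / (6) = 1.167
Iteration 2:
  x1 = (8 - (-4)·1.167) / (7) = 1.810
  x2 = (7 - (-2)·1.143) / (6) = 1.548
Iteration 3:
  x1 = (8 - (-4)·1.548) / (7) = 2.027
  x2 = (7 - (-2)·1.810) / (6) = 1.770

(2.027, 1.770)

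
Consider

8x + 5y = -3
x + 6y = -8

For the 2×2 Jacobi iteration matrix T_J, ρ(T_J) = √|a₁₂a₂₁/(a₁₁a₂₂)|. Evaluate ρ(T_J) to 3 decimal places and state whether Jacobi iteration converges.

0.323

a₁₂a₂₁/(a₁₁a₂₂) = (5)·(1) / ((8)·(6)) = 0.104167
ρ = √|0.104167| = √0.104167 = 0.323
ρ < 1, so Jacobi converges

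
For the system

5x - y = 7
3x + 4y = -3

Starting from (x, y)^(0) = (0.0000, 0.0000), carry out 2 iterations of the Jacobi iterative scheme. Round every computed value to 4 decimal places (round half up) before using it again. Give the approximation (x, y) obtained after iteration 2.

(1.2500, -1.8000)

Iteration 1:
  x = (7 - (-1)·0.0000) / (5) = 1.4000
  y = (-3 - (3)·0.0000) / (4) = -0.7500
Iteration 2:
  x = (7 - (-1)·-0.7500) / (5) = 1.2500
  y = (-3 - (3)·1.4000) / (4) = -1.8000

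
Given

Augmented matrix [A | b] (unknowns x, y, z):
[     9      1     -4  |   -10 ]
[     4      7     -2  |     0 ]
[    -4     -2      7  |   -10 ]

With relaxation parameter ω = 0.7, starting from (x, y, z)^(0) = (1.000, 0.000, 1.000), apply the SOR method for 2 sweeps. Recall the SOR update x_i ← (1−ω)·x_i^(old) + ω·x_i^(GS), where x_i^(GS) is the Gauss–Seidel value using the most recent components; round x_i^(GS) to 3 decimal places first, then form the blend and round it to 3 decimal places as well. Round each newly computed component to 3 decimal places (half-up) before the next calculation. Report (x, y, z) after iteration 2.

(-1.071, 0.366, -1.569)

Iteration 1:
  x: GS value = (-10 - (1)·0.000 - (-4)·1.000) / (9) = -0.667;  x ← (1−ω)·1.000 + ω·-0.667 = -0.167
  y: GS value = (0 - (4)·-0.167 - (-2)·1.000) / (7) = 0.381;  y ← (1−ω)·0.000 + ω·0.381 = 0.267
  z: GS value = (-10 - (-4)·-0.167 - (-2)·0.267) / (7) = -1.448;  z ← (1−ω)·1.000 + ω·-1.448 = -0.714
Iteration 2:
  x: GS value = (-10 - (1)·0.267 - (-4)·-0.714) / (9) = -1.458;  x ← (1−ω)·-0.167 + ω·-1.458 = -1.071
  y: GS value = (0 - (4)·-1.071 - (-2)·-0.714) / (7) = 0.408;  y ← (1−ω)·0.267 + ω·0.408 = 0.366
  z: GS value = (-10 - (-4)·-1.071 - (-2)·0.366) / (7) = -1.936;  z ← (1−ω)·-0.714 + ω·-1.936 = -1.569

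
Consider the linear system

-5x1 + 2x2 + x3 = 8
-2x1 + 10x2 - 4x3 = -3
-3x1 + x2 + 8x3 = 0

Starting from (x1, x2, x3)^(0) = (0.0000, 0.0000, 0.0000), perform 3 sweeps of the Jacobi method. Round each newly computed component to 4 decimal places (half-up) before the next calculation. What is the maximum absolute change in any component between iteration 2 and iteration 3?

0.2490

Iteration 1:
  x1 = (8 - (2)·0.0000 - (1)·0.0000) / (-5) = -1.6000
  x2 = (-3 - (-2)·0.0000 - (-4)·0.0000) / (10) = -0.3000
  x3 = (0 - (-3)·0.0000 - (1)·0.0000) / (8) = 0.0000
Iteration 2:
  x1 = (8 - (2)·-0.3000 - (1)·0.0000) / (-5) = -1.7200
  x2 = (-3 - (-2)·-1.6000 - (-4)·0.0000) / (10) = -0.6200
  x3 = (0 - (-3)·-1.6000 - (1)·-0.3000) / (8) = -0.5625
Iteration 3:
  x1 = (8 - (2)·-0.6200 - (1)·-0.5625) / (-5) = -1.9605
  x2 = (-3 - (-2)·-1.7200 - (-4)·-0.5625) / (10) = -0.8690
  x3 = (0 - (-3)·-1.7200 - (1)·-0.6200) / (8) = -0.5675
Change: (-0.2405, -0.2490, -0.0050) → max |·| = 0.2490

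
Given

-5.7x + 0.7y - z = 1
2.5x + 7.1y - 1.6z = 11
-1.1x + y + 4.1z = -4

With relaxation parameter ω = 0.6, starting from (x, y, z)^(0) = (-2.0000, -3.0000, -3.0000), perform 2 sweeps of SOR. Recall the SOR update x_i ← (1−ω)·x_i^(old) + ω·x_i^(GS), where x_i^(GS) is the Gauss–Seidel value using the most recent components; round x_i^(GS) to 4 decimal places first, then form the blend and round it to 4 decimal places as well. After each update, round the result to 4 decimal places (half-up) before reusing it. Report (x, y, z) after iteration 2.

Iteration 1:
  x: GS value = (1 - (0.7)·-3.0000 - (-1)·-3.0000) / (-5.7) = -0.0175;  x ← (1−ω)·-2.0000 + ω·-0.0175 = -0.8105
  y: GS value = (11 - (2.5)·-0.8105 - (-1.6)·-3.0000) / (7.1) = 1.1586;  y ← (1−ω)·-3.0000 + ω·1.1586 = -0.5048
  z: GS value = (-4 - (-1.1)·-0.8105 - (1)·-0.5048) / (4.1) = -1.0699;  z ← (1−ω)·-3.0000 + ω·-1.0699 = -1.8419
Iteration 2:
  x: GS value = (1 - (0.7)·-0.5048 - (-1)·-1.8419) / (-5.7) = 0.0857;  x ← (1−ω)·-0.8105 + ω·0.0857 = -0.2728
  y: GS value = (11 - (2.5)·-0.2728 - (-1.6)·-1.8419) / (7.1) = 1.2303;  y ← (1−ω)·-0.5048 + ω·1.2303 = 0.5363
  z: GS value = (-4 - (-1.1)·-0.2728 - (1)·0.5363) / (4.1) = -1.1796;  z ← (1−ω)·-1.8419 + ω·-1.1796 = -1.4445

(-0.2728, 0.5363, -1.4445)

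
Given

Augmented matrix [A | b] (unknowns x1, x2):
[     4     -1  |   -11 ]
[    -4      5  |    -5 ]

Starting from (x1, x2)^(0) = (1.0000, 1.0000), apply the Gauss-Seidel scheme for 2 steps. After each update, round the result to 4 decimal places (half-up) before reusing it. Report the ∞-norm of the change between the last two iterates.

1.0000

Iteration 1:
  x1 = (-11 - (-1)·1.0000) / (4) = -2.5000
  x2 = (-5 - (-4)·-2.5000) / (5) = -3.0000
Iteration 2:
  x1 = (-11 - (-1)·-3.0000) / (4) = -3.5000
  x2 = (-5 - (-4)·-3.5000) / (5) = -3.8000
Change: (-1.0000, -0.8000) → max |·| = 1.0000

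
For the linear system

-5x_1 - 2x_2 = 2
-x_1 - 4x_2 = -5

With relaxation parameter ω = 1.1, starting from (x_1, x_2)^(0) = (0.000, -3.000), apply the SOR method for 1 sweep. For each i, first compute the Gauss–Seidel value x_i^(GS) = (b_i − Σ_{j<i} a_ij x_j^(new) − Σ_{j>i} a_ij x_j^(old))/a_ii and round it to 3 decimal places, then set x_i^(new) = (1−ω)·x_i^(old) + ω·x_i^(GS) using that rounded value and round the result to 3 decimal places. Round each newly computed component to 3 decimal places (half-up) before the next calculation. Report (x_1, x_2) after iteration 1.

(0.880, 1.433)

Iteration 1:
  x_1: GS value = (2 - (-2)·-3.000) / (-5) = 0.800;  x_1 ← (1−ω)·0.000 + ω·0.800 = 0.880
  x_2: GS value = (-5 - (-1)·0.880) / (-4) = 1.030;  x_2 ← (1−ω)·-3.000 + ω·1.030 = 1.433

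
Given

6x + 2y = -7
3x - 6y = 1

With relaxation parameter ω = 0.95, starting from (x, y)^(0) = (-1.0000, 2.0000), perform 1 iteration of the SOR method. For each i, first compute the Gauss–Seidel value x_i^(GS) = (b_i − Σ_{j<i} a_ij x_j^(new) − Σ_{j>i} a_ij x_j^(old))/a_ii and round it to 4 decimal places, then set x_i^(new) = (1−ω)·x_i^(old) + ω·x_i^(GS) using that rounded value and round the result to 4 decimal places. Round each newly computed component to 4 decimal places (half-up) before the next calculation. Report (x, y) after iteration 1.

Iteration 1:
  x: GS value = (-7 - (2)·2.0000) / (6) = -1.8333;  x ← (1−ω)·-1.0000 + ω·-1.8333 = -1.7916
  y: GS value = (1 - (3)·-1.7916) / (-6) = -1.0625;  y ← (1−ω)·2.0000 + ω·-1.0625 = -0.9094

(-1.7916, -0.9094)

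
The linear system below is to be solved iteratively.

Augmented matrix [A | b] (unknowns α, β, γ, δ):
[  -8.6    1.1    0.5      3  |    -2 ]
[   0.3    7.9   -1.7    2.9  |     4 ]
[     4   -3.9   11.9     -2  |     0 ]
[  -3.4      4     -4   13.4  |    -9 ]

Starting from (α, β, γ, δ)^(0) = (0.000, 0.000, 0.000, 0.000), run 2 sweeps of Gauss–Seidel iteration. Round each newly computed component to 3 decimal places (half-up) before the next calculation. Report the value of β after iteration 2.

Iteration 1:
  α = (-2 - (1.1)·0.000 - (0.5)·0.000 - (3)·0.000) / (-8.6) = 0.233
  β = (4 - (0.3)·0.233 - (-1.7)·0.000 - (2.9)·0.000) / (7.9) = 0.497
  γ = (0 - (4)·0.233 - (-3.9)·0.497 - (-2)·0.000) / (11.9) = 0.085
  δ = (-9 - (-3.4)·0.233 - (4)·0.497 - (-4)·0.085) / (13.4) = -0.736
Iteration 2:
  α = (-2 - (1.1)·0.497 - (0.5)·0.085 - (3)·-0.736) / (-8.6) = 0.044
  β = (4 - (0.3)·0.044 - (-1.7)·0.085 - (2.9)·-0.736) / (7.9) = 0.793
  γ = (0 - (4)·0.044 - (-3.9)·0.793 - (-2)·-0.736) / (11.9) = 0.121
  δ = (-9 - (-3.4)·0.044 - (4)·0.793 - (-4)·0.121) / (13.4) = -0.861

0.793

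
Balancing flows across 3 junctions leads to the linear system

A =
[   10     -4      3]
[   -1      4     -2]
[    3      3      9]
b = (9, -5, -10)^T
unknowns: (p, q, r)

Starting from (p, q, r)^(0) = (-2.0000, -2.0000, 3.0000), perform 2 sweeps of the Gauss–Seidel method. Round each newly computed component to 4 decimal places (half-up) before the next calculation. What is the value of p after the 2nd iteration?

1.1783

Iteration 1:
  p = (9 - (-4)·-2.0000 - (3)·3.0000) / (10) = -0.8000
  q = (-5 - (-1)·-0.8000 - (-2)·3.0000) / (4) = 0.0500
  r = (-10 - (3)·-0.8000 - (3)·0.0500) / (9) = -0.8611
Iteration 2:
  p = (9 - (-4)·0.0500 - (3)·-0.8611) / (10) = 1.1783
  q = (-5 - (-1)·1.1783 - (-2)·-0.8611) / (4) = -1.3860
  r = (-10 - (3)·1.1783 - (3)·-1.3860) / (9) = -1.0419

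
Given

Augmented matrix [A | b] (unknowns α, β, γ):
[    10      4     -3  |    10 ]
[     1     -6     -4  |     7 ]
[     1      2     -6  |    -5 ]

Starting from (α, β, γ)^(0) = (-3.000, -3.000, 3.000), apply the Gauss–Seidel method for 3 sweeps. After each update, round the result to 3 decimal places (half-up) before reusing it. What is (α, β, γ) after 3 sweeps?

(1.693, -1.438, 0.636)

Iteration 1:
  α = (10 - (4)·-3.000 - (-3)·3.000) / (10) = 3.100
  β = (7 - (1)·3.100 - (-4)·3.000) / (-6) = -2.650
  γ = (-5 - (1)·3.100 - (2)·-2.650) / (-6) = 0.467
Iteration 2:
  α = (10 - (4)·-2.650 - (-3)·0.467) / (10) = 2.200
  β = (7 - (1)·2.200 - (-4)·0.467) / (-6) = -1.111
  γ = (-5 - (1)·2.200 - (2)·-1.111) / (-6) = 0.830
Iteration 3:
  α = (10 - (4)·-1.111 - (-3)·0.830) / (10) = 1.693
  β = (7 - (1)·1.693 - (-4)·0.830) / (-6) = -1.438
  γ = (-5 - (1)·1.693 - (2)·-1.438) / (-6) = 0.636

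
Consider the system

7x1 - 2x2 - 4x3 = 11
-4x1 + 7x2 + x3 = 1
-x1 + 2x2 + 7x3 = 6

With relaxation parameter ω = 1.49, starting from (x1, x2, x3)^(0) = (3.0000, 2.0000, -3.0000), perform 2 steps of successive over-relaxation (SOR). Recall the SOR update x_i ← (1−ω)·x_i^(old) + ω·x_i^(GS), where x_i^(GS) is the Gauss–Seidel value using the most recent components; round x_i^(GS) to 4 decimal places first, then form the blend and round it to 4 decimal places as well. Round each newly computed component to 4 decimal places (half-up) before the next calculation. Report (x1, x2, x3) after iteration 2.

Iteration 1:
  x1: GS value = (11 - (-2)·2.0000 - (-4)·-3.0000) / (7) = 0.4286;  x1 ← (1−ω)·3.0000 + ω·0.4286 = -0.8314
  x2: GS value = (1 - (-4)·-0.8314 - (1)·-3.0000) / (7) = 0.0963;  x2 ← (1−ω)·2.0000 + ω·0.0963 = -0.8365
  x3: GS value = (6 - (-1)·-0.8314 - (2)·-0.8365) / (7) = 0.9774;  x3 ← (1−ω)·-3.0000 + ω·0.9774 = 2.9263
Iteration 2:
  x1: GS value = (11 - (-2)·-0.8365 - (-4)·2.9263) / (7) = 3.0046;  x1 ← (1−ω)·-0.8314 + ω·3.0046 = 4.8842
  x2: GS value = (1 - (-4)·4.8842 - (1)·2.9263) / (7) = 2.5158;  x2 ← (1−ω)·-0.8365 + ω·2.5158 = 4.1584
  x3: GS value = (6 - (-1)·4.8842 - (2)·4.1584) / (7) = 0.3668;  x3 ← (1−ω)·2.9263 + ω·0.3668 = -0.8874

(4.8842, 4.1584, -0.8874)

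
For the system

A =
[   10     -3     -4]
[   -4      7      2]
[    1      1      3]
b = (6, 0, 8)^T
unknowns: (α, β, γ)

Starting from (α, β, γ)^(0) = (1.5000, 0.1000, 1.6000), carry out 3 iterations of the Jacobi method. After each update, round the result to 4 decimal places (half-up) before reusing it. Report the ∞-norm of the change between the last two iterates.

Iteration 1:
  α = (6 - (-3)·0.1000 - (-4)·1.6000) / (10) = 1.2700
  β = (0 - (-4)·1.5000 - (2)·1.6000) / (7) = 0.4000
  γ = (8 - (1)·1.5000 - (1)·0.1000) / (3) = 2.1333
Iteration 2:
  α = (6 - (-3)·0.4000 - (-4)·2.1333) / (10) = 1.5733
  β = (0 - (-4)·1.2700 - (2)·2.1333) / (7) = 0.1162
  γ = (8 - (1)·1.2700 - (1)·0.4000) / (3) = 2.1100
Iteration 3:
  α = (6 - (-3)·0.1162 - (-4)·2.1100) / (10) = 1.4789
  β = (0 - (-4)·1.5733 - (2)·2.1100) / (7) = 0.2962
  γ = (8 - (1)·1.5733 - (1)·0.1162) / (3) = 2.1035
Change: (-0.0944, 0.1800, -0.0065) → max |·| = 0.1800

0.1800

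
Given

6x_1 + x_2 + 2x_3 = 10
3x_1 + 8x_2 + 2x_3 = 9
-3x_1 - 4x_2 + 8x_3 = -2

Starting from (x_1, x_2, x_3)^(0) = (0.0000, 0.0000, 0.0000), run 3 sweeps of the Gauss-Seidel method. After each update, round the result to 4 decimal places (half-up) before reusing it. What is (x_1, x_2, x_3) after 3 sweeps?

(1.4271, 0.4668, 0.5186)

Iteration 1:
  x_1 = (10 - (1)·0.0000 - (2)·0.0000) / (6) = 1.6667
  x_2 = (9 - (3)·1.6667 - (2)·0.0000) / (8) = 0.5000
  x_3 = (-2 - (-3)·1.6667 - (-4)·0.5000) / (8) = 0.6250
Iteration 2:
  x_1 = (10 - (1)·0.5000 - (2)·0.6250) / (6) = 1.3750
  x_2 = (9 - (3)·1.3750 - (2)·0.6250) / (8) = 0.4531
  x_3 = (-2 - (-3)·1.3750 - (-4)·0.4531) / (8) = 0.4922
Iteration 3:
  x_1 = (10 - (1)·0.4531 - (2)·0.4922) / (6) = 1.4271
  x_2 = (9 - (3)·1.4271 - (2)·0.4922) / (8) = 0.4668
  x_3 = (-2 - (-3)·1.4271 - (-4)·0.4668) / (8) = 0.5186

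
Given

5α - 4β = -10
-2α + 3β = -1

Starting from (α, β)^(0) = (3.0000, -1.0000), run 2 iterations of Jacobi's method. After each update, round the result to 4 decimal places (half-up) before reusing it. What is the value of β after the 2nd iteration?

Iteration 1:
  α = (-10 - (-4)·-1.0000) / (5) = -2.8000
  β = (-1 - (-2)·3.0000) / (3) = 1.6667
Iteration 2:
  α = (-10 - (-4)·1.6667) / (5) = -0.6666
  β = (-1 - (-2)·-2.8000) / (3) = -2.2000

-2.2000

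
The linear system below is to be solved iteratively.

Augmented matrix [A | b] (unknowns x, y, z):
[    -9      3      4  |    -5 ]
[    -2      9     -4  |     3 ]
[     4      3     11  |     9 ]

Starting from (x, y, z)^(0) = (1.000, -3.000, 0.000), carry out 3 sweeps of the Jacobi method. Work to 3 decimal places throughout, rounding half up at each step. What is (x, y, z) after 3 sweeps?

(1.190, 0.992, 0.125)

Iteration 1:
  x = (-5 - (3)·-3.000 - (4)·0.000) / (-9) = -0.444
  y = (3 - (-2)·1.000 - (-4)·0.000) / (9) = 0.556
  z = (9 - (4)·1.000 - (3)·-3.000) / (11) = 1.273
Iteration 2:
  x = (-5 - (3)·0.556 - (4)·1.273) / (-9) = 1.307
  y = (3 - (-2)·-0.444 - (-4)·1.273) / (9) = 0.800
  z = (9 - (4)·-0.444 - (3)·0.556) / (11) = 0.828
Iteration 3:
  x = (-5 - (3)·0.800 - (4)·0.828) / (-9) = 1.190
  y = (3 - (-2)·1.307 - (-4)·0.828) / (9) = 0.992
  z = (9 - (4)·1.307 - (3)·0.800) / (11) = 0.125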